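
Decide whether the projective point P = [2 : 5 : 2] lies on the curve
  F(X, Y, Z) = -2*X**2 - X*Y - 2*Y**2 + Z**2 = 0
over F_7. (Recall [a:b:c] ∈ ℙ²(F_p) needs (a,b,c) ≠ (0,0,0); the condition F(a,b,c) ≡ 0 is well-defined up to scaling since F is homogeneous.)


F(2,5,2) ≡ 6 (mod 7); P is NOT on the curve.

Evaluate F(2, 5, 2) term-by-term (mod 7).
  -2*X**2 ↦ -2·4·1·1 = -8
  -X*Y ↦ -1·2·5·1 = -10
  -2*Y**2 ↦ -2·1·25·1 = -50
  Z**2 ↦ 1·1·1·4 = 4
Sum: F(2, 5, 2) = (-8) + (-10) + (-50) + (4) = -64.
Reducing mod 7: -64 ≡ 6 (mod 7).
Since F(a, b, c) ≡ 6 ≠ 0 (mod 7), P does NOT lie on the curve.


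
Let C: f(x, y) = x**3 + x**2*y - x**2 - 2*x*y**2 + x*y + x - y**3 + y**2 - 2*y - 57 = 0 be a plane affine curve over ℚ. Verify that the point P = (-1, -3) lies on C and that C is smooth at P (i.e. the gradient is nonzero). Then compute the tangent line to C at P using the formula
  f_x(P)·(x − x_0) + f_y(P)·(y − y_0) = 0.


Tangent line at P: -9*x - 47*y - 150 = 0.

Step 1: f(-1, -3) = 0, so P lies on C.
Step 2: partial derivatives
  f_x(x, y) = 3*x**2 + 2*x*y - 2*x - 2*y**2 + y + 1, f_y(x, y) = x**2 - 4*x*y + x - 3*y**2 + 2*y - 2.
  f_x(P) = -9, f_y(P) = -47 (gradient nonzero, so P is smooth).
Step 3: tangent line at P: -9·(x − -1) + -47·(y − -3) = 0.
Expanding: -9*x - 47*y - 150 = 0.


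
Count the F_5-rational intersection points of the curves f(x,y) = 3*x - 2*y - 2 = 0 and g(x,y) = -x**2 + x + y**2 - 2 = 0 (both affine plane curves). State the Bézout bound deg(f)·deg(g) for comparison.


Common zeros: {(2, 2)}; count = 1; Bézout bound = 2.

deg(f) = 1, deg(g) = 2, so Bézout bound = 2.
Scan x ∈ F_5. For each x, list the y ∈ F_5 with f(x, y) ≡ 0 and those with g(x, y) ≡ 0 (mod 5); the common zeros in that column are the intersection.
  x = 0: f ≡ 0 at y ∈ {4}; g ≡ 0 at y ∈ ∅; common: ∅.
  x = 1: f ≡ 0 at y ∈ {3}; g ≡ 0 at y ∈ ∅; common: ∅.
  x = 2: f ≡ 0 at y ∈ {2}; g ≡ 0 at y ∈ {2, 3}; common: {2}.
  x = 3: f ≡ 0 at y ∈ {1}; g ≡ 0 at y ∈ ∅; common: ∅.
  x = 4: f ≡ 0 at y ∈ {0}; g ≡ 0 at y ∈ {2, 3}; common: ∅.
Collecting: common zeros = {(2, 2)}, so the count is 1.
Comparison with the Bézout bound: 1 ≤ 2 = deg(f)·deg(g), as expected for curves with no common component (the affine F_5-count falls short of the bound because intersections may lie at infinity, over extension fields, or carry multiplicity).


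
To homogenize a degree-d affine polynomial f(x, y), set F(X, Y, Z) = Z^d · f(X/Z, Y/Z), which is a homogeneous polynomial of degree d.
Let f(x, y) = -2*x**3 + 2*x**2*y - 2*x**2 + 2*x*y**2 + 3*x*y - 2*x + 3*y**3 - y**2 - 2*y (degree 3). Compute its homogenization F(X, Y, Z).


F(X, Y, Z) = -2*X**3 + 2*X**2*Y - 2*X**2*Z + 2*X*Y**2 + 3*X*Y*Z - 2*X*Z**2 + 3*Y**3 - Y**2*Z - 2*Y*Z**2

deg(f) = 3.
Substitute x = X/Z, y = Y/Z into f, then multiply by Z^3.
  monomial -2·x^3·y^0 ↦ -2·X^3·Y^0·Z^0.
  monomial 2·x^2·y^1 ↦ 2·X^2·Y^1·Z^0.
  monomial -2·x^2·y^0 ↦ -2·X^2·Y^0·Z^1.
  monomial 2·x^1·y^2 ↦ 2·X^1·Y^2·Z^0.
  monomial 3·x^1·y^1 ↦ 3·X^1·Y^1·Z^1.
  monomial -2·x^1·y^0 ↦ -2·X^1·Y^0·Z^2.
  monomial 3·x^0·y^3 ↦ 3·X^0·Y^3·Z^0.
  monomial -1·x^0·y^2 ↦ -1·X^0·Y^2·Z^1.
  monomial -2·x^0·y^1 ↦ -2·X^0·Y^1·Z^2.
Collecting: F(X, Y, Z) = -2*X**3 + 2*X**2*Y - 2*X**2*Z + 2*X*Y**2 + 3*X*Y*Z - 2*X*Z**2 + 3*Y**3 - Y**2*Z - 2*Y*Z**2.


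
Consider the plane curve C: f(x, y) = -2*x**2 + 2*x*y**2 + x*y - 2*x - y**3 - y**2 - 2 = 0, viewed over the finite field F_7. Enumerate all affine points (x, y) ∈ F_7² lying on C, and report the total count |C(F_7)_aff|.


Affine F_7-points: {(0, 2), (1, 3), (2, 0), (4, 0), (4, 2), (4, 5), (5, 1), (5, 3), (5, 5), (6, 1)}; count = 10.

For each of the 49 pairs (x, y) ∈ F_7², evaluate f(x, y) mod 7. Record the zeros.
  x = 0: [0↦5, 1↦3, 2↦0, 3↦4, 4↦2, 5↦2, 6↦5]  zeros at y ∈ {2}
  x = 1: [0↦1, 1↦2, 2↦6, 3↦0, 4↦6, 5↦4, 6↦2]  zeros at y ∈ {3}
  x = 2: [0↦0, 1↦4, 2↦1, 3↦6, 4↦6, 5↦2, 6↦2]  zeros at y ∈ {0}
  x = 3: [0↦2, 1↦2, 2↦6, 3↦1, 4↦2, 5↦3, 6↦5]  zeros at y ∈ ∅
  x = 4: [0↦0, 1↦3, 2↦0, 3↦6, 4↦1, 5↦0, 6↦4]  zeros at y ∈ {0, 2, 5}
  x = 5: [0↦1, 1↦0, 2↦4, 3↦0, 4↦3, 5↦0, 6↦6]  zeros at y ∈ {1, 3, 5}
  x = 6: [0↦5, 1↦0, 2↦4, 3↦4, 4↦1, 5↦3, 6↦4]  zeros at y ∈ {1}
Collecting zeros: affine points = {(0, 2), (1, 3), (2, 0), (4, 0), (4, 2), (4, 5), (5, 1), (5, 3), (5, 5), (6, 1)}.
Total count |C(F_7)_aff| = 10.


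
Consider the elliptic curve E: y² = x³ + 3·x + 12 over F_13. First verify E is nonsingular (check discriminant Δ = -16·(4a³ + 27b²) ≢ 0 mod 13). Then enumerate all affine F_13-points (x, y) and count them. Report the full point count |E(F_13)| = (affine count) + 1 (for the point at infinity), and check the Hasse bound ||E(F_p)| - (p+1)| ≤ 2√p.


Affine points = {(0, 5), (0, 8), (1, 4), (1, 9), (2, 0), (3, 3), (3, 10), (4, 6), (4, 7), (5, 3), (5, 10), (6, 5), (6, 8), (7, 5), (7, 8), (9, 1), (9, 12)}; affine count = 17; |E(F_13)| = 18.

Discriminant check: Δ ∝ 4a³ + 27b² = 4·3³ + 27·12² = 4·27 + 27·144 ≡ 5 (mod 13). Nonzero ⇒ E is nonsingular.
For each x ∈ F_13, compute rhs = x³ + 3·x + 12 mod 13, then count y ∈ F_13 with y² ≡ rhs.
  x = 0: rhs = 12, matching y values: 5, 8 (2 points).
  x = 1: rhs = 3, matching y values: 4, 9 (2 points).
  x = 2: rhs = 0, matching y values: 0 (1 points).
  x = 3: rhs = 9, matching y values: 3, 10 (2 points).
  x = 4: rhs = 10, matching y values: 6, 7 (2 points).
  x = 5: rhs = 9, matching y values: 3, 10 (2 points).
  x = 6: rhs = 12, matching y values: 5, 8 (2 points).
  x = 7: rhs = 12, matching y values: 5, 8 (2 points).
  x = 8: rhs = 2, matching y values: none (0 points).
  x = 9: rhs = 1, matching y values: 1, 12 (2 points).
  x = 10: rhs = 2, matching y values: none (0 points).
  x = 11: rhs = 11, matching y values: none (0 points).
  x = 12: rhs = 8, matching y values: none (0 points).
Total affine count: 17.
Full point count |E(F_13)| = 17 + 1 = 18.
Hasse bound: |18 − (13+1)| = |4| = 4 ≤ 2√13 ≈ 7.2111 ✓.


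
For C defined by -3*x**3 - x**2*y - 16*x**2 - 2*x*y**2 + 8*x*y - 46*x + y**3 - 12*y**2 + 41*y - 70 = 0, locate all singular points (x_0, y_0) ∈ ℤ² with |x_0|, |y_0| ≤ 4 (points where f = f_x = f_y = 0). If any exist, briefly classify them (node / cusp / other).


Singular points: {(-2, 3)}; classification: node.

Compute partial derivatives:
  f_x = -9*x**2 - 2*x*y - 32*x - 2*y**2 + 8*y - 46.
  f_y = -x**2 - 4*x*y + 8*x + 3*y**2 - 24*y + 41.
Scan x_0 ∈ {−4, ..., 4}. For each x_0, f_y(x_0, y) is a polynomial in y; find its integer roots y ∈ {−4, ..., 4}, then test f_x and f at those candidates.
  x = -4: f_y(-4, y) = 3*y**2 - 8*y - 7; no integer root y with |y| ≤ 4.
  x = -3: f_y(-3, y) = 3*y**2 - 12*y + 8; no integer root y with |y| ≤ 4.
  x = -2: f_y(-2, y) = 3*y**2 - 16*y + 21; vanishes at y ∈ {3}. (-2, 3): f_x = 0, f = 0 — SINGULAR.
  x = -1: f_y(-1, y) = 3*y**2 - 20*y + 32; vanishes at y ∈ {4}. (-1, 4): f_x = -15 ≠ 0.
  x = 0: f_y(0, y) = 3*y**2 - 24*y + 41; no integer root y with |y| ≤ 4.
  x = 1: f_y(1, y) = 3*y**2 - 28*y + 48; no integer root y with |y| ≤ 4.
  x = 2: f_y(2, y) = 3*y**2 - 32*y + 53; no integer root y with |y| ≤ 4.
  x = 3: f_y(3, y) = 3*y**2 - 36*y + 56; no integer root y with |y| ≤ 4.
  x = 4: f_y(4, y) = 3*y**2 - 40*y + 57; no integer root y with |y| ≤ 4.
Only singular point on the grid: (-2, 3).
Classify: substitute x = -2 + u, y = 3 + v and expand: f = -3*u**3 - u**2*v - u**2 - 2*u*v**2 + v**3 + v**2.
No constant or linear terms (consistent with a singular point). Quadratic part: -u**2 + v**2. Cubic part: -3*u**3 - u**2*v - 2*u*v**2 + v**3.
The quadratic part v**2 - u**2 = (v − u)(v + u) splits into two distinct linear factors, so there are two distinct tangent lines y − 3 = ±(x − -2) — this is a node (ordinary double point).
Classification: node.


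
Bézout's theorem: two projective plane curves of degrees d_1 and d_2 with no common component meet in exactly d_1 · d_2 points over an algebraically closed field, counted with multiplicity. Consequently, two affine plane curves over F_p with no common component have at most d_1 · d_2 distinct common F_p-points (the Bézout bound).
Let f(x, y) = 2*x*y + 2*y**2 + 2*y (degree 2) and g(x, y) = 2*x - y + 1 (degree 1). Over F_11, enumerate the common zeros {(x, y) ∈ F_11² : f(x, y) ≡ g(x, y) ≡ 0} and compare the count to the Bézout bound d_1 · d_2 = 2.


Common zeros: {(3, 7), (5, 0)}; count = 2; Bézout bound = 2.

deg(f) = 2, deg(g) = 1, so Bézout bound = 2.
Scan x ∈ F_11. For each x, list the y ∈ F_11 with f(x, y) ≡ 0 and those with g(x, y) ≡ 0 (mod 11); the common zeros in that column are the intersection.
  x = 0: f ≡ 0 at y ∈ {0, 10}; g ≡ 0 at y ∈ {1}; common: ∅.
  x = 1: f ≡ 0 at y ∈ {0, 9}; g ≡ 0 at y ∈ {3}; common: ∅.
  x = 2: f ≡ 0 at y ∈ {0, 8}; g ≡ 0 at y ∈ {5}; common: ∅.
  x = 3: f ≡ 0 at y ∈ {0, 7}; g ≡ 0 at y ∈ {7}; common: {7}.
  x = 4: f ≡ 0 at y ∈ {0, 6}; g ≡ 0 at y ∈ {9}; common: ∅.
  x = 5: f ≡ 0 at y ∈ {0, 5}; g ≡ 0 at y ∈ {0}; common: {0}.
  x = 6: f ≡ 0 at y ∈ {0, 4}; g ≡ 0 at y ∈ {2}; common: ∅.
  x = 7: f ≡ 0 at y ∈ {0, 3}; g ≡ 0 at y ∈ {4}; common: ∅.
  x = 8: f ≡ 0 at y ∈ {0, 2}; g ≡ 0 at y ∈ {6}; common: ∅.
  x = 9: f ≡ 0 at y ∈ {0, 1}; g ≡ 0 at y ∈ {8}; common: ∅.
  x = 10: f ≡ 0 at y ∈ {0}; g ≡ 0 at y ∈ {10}; common: ∅.
Collecting: common zeros = {(3, 7), (5, 0)}, so the count is 2.
Comparison with the Bézout bound: 2 ≤ 2 = deg(f)·deg(g), as expected for curves with no common component (the bound is attained).


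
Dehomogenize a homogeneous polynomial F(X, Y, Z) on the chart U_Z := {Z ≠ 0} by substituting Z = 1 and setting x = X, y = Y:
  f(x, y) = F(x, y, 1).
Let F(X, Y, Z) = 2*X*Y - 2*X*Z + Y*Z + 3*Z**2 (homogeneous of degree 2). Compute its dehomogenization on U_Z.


f(x, y) = 2*x*y - 2*x + y + 3

On U_Z we set Z = 1. Each monomial c·X^i·Y^j·Z^k in F becomes c·x^i·y^j·1^k = c·x^i·y^j.
Substituting Z = 1: F(X, Y, 1) = 2*x*y - 2*x + y + 3.
Note: deg(f) ≤ deg(F) = 2; strict inequality happens when F is divisible by Z (lost terms).


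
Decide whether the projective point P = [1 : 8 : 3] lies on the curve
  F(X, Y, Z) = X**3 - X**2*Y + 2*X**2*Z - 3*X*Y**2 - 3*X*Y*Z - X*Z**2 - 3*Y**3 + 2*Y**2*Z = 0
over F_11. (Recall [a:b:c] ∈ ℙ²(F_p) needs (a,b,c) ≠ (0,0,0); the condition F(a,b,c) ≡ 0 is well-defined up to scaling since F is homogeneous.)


F(1,8,3) ≡ 4 (mod 11); P is NOT on the curve.

Evaluate F(1, 8, 3) term-by-term (mod 11).
  X**3 ↦ 1·1·1·1 = 1
  -X**2*Y ↦ -1·1·8·1 = -8
  2*X**2*Z ↦ 2·1·1·3 = 6
  -3*X*Y**2 ↦ -3·1·64·1 = -192
  -3*X*Y*Z ↦ -3·1·8·3 = -72
  -X*Z**2 ↦ -1·1·1·9 = -9
  -3*Y**3 ↦ -3·1·512·1 = -1536
  2*Y**2*Z ↦ 2·1·64·3 = 384
Sum: F(1, 8, 3) = (1) + (-8) + (6) + (-192) + (-72) + (-9) + (-1536) + (384) = -1426.
Reducing mod 11: -1426 ≡ 4 (mod 11).
Since F(a, b, c) ≡ 4 ≠ 0 (mod 11), P does NOT lie on the curve.


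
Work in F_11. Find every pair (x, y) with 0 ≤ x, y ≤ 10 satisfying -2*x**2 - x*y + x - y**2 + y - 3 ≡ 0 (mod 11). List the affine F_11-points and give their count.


Affine F_11-points: {(0, 6), (2, 1), (2, 9), (3, 3), (3, 6), (5, 9), (7, 2), (7, 3), (9, 1), (9, 2)}; count = 10.

For each of the 121 pairs (x, y) ∈ F_11², evaluate f(x, y) mod 11. Record the zeros.
  x = 0: [0↦8, 1↦8, 2↦6, 3↦2, 4↦7, 5↦10, 6↦0, 7↦10, 8↦7, 9↦2, 10↦6]  zeros at y ∈ {6}
  x = 1: [0↦7, 1↦6, 2↦3, 3↦9, 4↦2, 5↦4, 6↦4, 7↦2, 8↦9, 9↦3, 10↦6]  zeros at y ∈ ∅
  x = 2: [0↦2, 1↦0, 2↦7, 3↦1, 4↦4, 5↦5, 6↦4, 7↦1, 8↦7, 9↦0, 10↦2]  zeros at y ∈ {1, 9}
  x = 3: [0↦4, 1↦1, 2↦7, 3↦0, 4↦2, 5↦2, 6↦0, 7↦7, 8↦1, 9↦4, 10↦5]  zeros at y ∈ {3, 6}
  x = 4: [0↦2, 1↦9, 2↦3, 3↦6, 4↦7, 5↦6, 6↦3, 7↦9, 8↦2, 9↦4, 10↦4]  zeros at y ∈ ∅
  x = 5: [0↦7, 1↦2, 2↦6, 3↦8, 4↦8, 5↦6, 6↦2, 7↦7, 8↦10, 9↦0, 10↦10]  zeros at y ∈ {9}
  x = 6: [0↦8, 1↦2, 2↦5, 3↦6, 4↦5, 5↦2, 6↦8, 7↦1, 8↦3, 9↦3, 10↦1]  zeros at y ∈ ∅
  x = 7: [0↦5, 1↦9, 2↦0, 3↦0, 4↦9, 5↦5, 6↦10, 7↦2, 8↦3, 9↦2, 10↦10]  zeros at y ∈ {2, 3}
  x = 8: [0↦9, 1↦1, 2↦2, 3↦1, 4↦9, 5↦4, 6↦8, 7↦10, 8↦10, 9↦8, 10↦4]  zeros at y ∈ ∅
  x = 9: [0↦9, 1↦0, 2↦0, 3↦9, 4↦5, 5↦10, 6↦2, 7↦3, 8↦2, 9↦10, 10↦5]  zeros at y ∈ {1, 2}
  x = 10: [0↦5, 1↦6, 2↦5, 3↦2, 4↦8, 5↦1, 6↦3, 7↦3, 8↦1, 9↦8, 10↦2]  zeros at y ∈ ∅
Collecting zeros: affine points = {(0, 6), (2, 1), (2, 9), (3, 3), (3, 6), (5, 9), (7, 2), (7, 3), (9, 1), (9, 2)}.
Total count |C(F_11)_aff| = 10.


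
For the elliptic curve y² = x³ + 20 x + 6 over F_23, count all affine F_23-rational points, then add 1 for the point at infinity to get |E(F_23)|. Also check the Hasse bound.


Affine points = {(0, 11), (0, 12), (1, 2), (1, 21), (2, 10), (2, 13), (3, 1), (3, 22), (4, 9), (4, 14), (5, 1), (5, 22), (7, 11), (7, 12), (9, 8), (9, 15), (11, 4), (11, 19), (13, 5), (13, 18), (15, 1), (15, 22), (16, 11), (16, 12), (19, 0), (21, 2), (21, 21), (22, 10), (22, 13)}; affine count = 29; |E(F_23)| = 30.

Discriminant check: Δ ∝ 4a³ + 27b² = 4·20³ + 27·6² = 4·8000 + 27·36 ≡ 13 (mod 23). Nonzero ⇒ E is nonsingular.
For each x ∈ F_23, compute rhs = x³ + 20·x + 6 mod 23, then count y ∈ F_23 with y² ≡ rhs.
  x = 0: rhs = 6, matching y values: 11, 12 (2 points).
  x = 1: rhs = 4, matching y values: 2, 21 (2 points).
  x = 2: rhs = 8, matching y values: 10, 13 (2 points).
  x = 3: rhs = 1, matching y values: 1, 22 (2 points).
  x = 4: rhs = 12, matching y values: 9, 14 (2 points).
  x = 5: rhs = 1, matching y values: 1, 22 (2 points).
  x = 6: rhs = 20, matching y values: none (0 points).
  x = 7: rhs = 6, matching y values: 11, 12 (2 points).
  x = 8: rhs = 11, matching y values: none (0 points).
  x = 9: rhs = 18, matching y values: 8, 15 (2 points).
  x = 10: rhs = 10, matching y values: none (0 points).
  x = 11: rhs = 16, matching y values: 4, 19 (2 points).
  x = 12: rhs = 19, matching y values: none (0 points).
  x = 13: rhs = 2, matching y values: 5, 18 (2 points).
  x = 14: rhs = 17, matching y values: none (0 points).
  x = 15: rhs = 1, matching y values: 1, 22 (2 points).
  x = 16: rhs = 6, matching y values: 11, 12 (2 points).
  x = 17: rhs = 15, matching y values: none (0 points).
  x = 18: rhs = 11, matching y values: none (0 points).
  x = 19: rhs = 0, matching y values: 0 (1 points).
  x = 20: rhs = 11, matching y values: none (0 points).
  x = 21: rhs = 4, matching y values: 2, 21 (2 points).
  x = 22: rhs = 8, matching y values: 10, 13 (2 points).
Total affine count: 29.
Full point count |E(F_23)| = 29 + 1 = 30.
Hasse bound: |30 − (23+1)| = |6| = 6 ≤ 2√23 ≈ 9.5917 ✓.


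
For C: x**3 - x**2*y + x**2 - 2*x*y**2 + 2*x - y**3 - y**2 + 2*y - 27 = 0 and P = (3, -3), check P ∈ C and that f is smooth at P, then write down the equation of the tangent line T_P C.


Tangent line at P: 35*x + 8*y - 81 = 0.

Step 1: f(3, -3) = 0, so P lies on C.
Step 2: partial derivatives
  f_x(x, y) = 3*x**2 - 2*x*y + 2*x - 2*y**2 + 2, f_y(x, y) = -x**2 - 4*x*y - 3*y**2 - 2*y + 2.
  f_x(P) = 35, f_y(P) = 8 (gradient nonzero, so P is smooth).
Step 3: tangent line at P: 35·(x − 3) + 8·(y − -3) = 0.
Expanding: 35*x + 8*y - 81 = 0.


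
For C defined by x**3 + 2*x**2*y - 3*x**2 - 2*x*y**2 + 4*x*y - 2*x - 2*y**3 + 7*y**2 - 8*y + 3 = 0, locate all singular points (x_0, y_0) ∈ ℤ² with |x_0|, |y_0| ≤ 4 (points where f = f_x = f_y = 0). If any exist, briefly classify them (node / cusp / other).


Singular points: {(0, 1)}; classification: node.

Compute partial derivatives:
  f_x = 3*x**2 + 4*x*y - 6*x - 2*y**2 + 4*y - 2.
  f_y = 2*x**2 - 4*x*y + 4*x - 6*y**2 + 14*y - 8.
Scan x_0 ∈ {−4, ..., 4}. For each x_0, f_y(x_0, y) is a polynomial in y; find its integer roots y ∈ {−4, ..., 4}, then test f_x and f at those candidates.
  x = -4: f_y(-4, y) = -6*y**2 + 30*y + 8; no integer root y with |y| ≤ 4.
  x = -3: f_y(-3, y) = -6*y**2 + 26*y - 2; no integer root y with |y| ≤ 4.
  x = -2: f_y(-2, y) = -6*y**2 + 22*y - 8; no integer root y with |y| ≤ 4.
  x = -1: f_y(-1, y) = -6*y**2 + 18*y - 10; no integer root y with |y| ≤ 4.
  x = 0: f_y(0, y) = -6*y**2 + 14*y - 8; vanishes at y ∈ {1}. (0, 1): f_x = 0, f = 0 — SINGULAR.
  x = 1: f_y(1, y) = -6*y**2 + 10*y - 2; no integer root y with |y| ≤ 4.
  x = 2: f_y(2, y) = -6*y**2 + 6*y + 8; no integer root y with |y| ≤ 4.
  x = 3: f_y(3, y) = -6*y**2 + 2*y + 22; no integer root y with |y| ≤ 4.
  x = 4: f_y(4, y) = -6*y**2 - 2*y + 40; no integer root y with |y| ≤ 4.
Only singular point on the grid: (0, 1).
Classify: substitute x = 0 + u, y = 1 + v and expand: f = u**3 + 2*u**2*v - u**2 - 2*u*v**2 - 2*v**3 + v**2.
No constant or linear terms (consistent with a singular point). Quadratic part: -u**2 + v**2. Cubic part: u**3 + 2*u**2*v - 2*u*v**2 - 2*v**3.
The quadratic part v**2 - u**2 = (v − u)(v + u) splits into two distinct linear factors, so there are two distinct tangent lines y − 1 = ±(x − 0) — this is a node (ordinary double point).
Classification: node.


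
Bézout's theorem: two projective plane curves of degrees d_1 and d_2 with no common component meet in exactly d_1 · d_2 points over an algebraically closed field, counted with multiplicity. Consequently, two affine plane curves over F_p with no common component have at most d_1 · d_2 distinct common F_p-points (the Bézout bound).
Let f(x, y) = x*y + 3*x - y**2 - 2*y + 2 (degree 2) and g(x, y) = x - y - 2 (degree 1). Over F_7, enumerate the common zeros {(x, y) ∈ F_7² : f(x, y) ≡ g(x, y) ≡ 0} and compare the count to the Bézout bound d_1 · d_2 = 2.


Common zeros: {(4, 2)}; count = 1; Bézout bound = 2.

deg(f) = 2, deg(g) = 1, so Bézout bound = 2.
Scan x ∈ F_7. For each x, list the y ∈ F_7 with f(x, y) ≡ 0 and those with g(x, y) ≡ 0 (mod 7); the common zeros in that column are the intersection.
  x = 0: f ≡ 0 at y ∈ ∅; g ≡ 0 at y ∈ {5}; common: ∅.
  x = 1: f ≡ 0 at y ∈ {3}; g ≡ 0 at y ∈ {6}; common: ∅.
  x = 2: f ≡ 0 at y ∈ {1, 6}; g ≡ 0 at y ∈ {0}; common: ∅.
  x = 3: f ≡ 0 at y ∈ ∅; g ≡ 0 at y ∈ {1}; common: ∅.
  x = 4: f ≡ 0 at y ∈ {0, 2}; g ≡ 0 at y ∈ {2}; common: {2}.
  x = 5: f ≡ 0 at y ∈ {5}; g ≡ 0 at y ∈ {3}; common: ∅.
  x = 6: f ≡ 0 at y ∈ ∅; g ≡ 0 at y ∈ {4}; common: ∅.
Collecting: common zeros = {(4, 2)}, so the count is 1.
Comparison with the Bézout bound: 1 ≤ 2 = deg(f)·deg(g), as expected for curves with no common component (the affine F_7-count falls short of the bound because intersections may lie at infinity, over extension fields, or carry multiplicity).


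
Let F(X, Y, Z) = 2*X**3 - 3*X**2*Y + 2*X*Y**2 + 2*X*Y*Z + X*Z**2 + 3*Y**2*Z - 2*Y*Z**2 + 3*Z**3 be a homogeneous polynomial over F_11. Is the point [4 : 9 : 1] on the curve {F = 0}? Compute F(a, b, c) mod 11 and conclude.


F(4,9,1) ≡ 10 (mod 11); P is NOT on the curve.

Evaluate F(4, 9, 1) term-by-term (mod 11).
  2*X**3 ↦ 2·64·1·1 = 128
  -3*X**2*Y ↦ -3·16·9·1 = -432
  2*X*Y**2 ↦ 2·4·81·1 = 648
  2*X*Y*Z ↦ 2·4·9·1 = 72
  X*Z**2 ↦ 1·4·1·1 = 4
  3*Y**2*Z ↦ 3·1·81·1 = 243
  -2*Y*Z**2 ↦ -2·1·9·1 = -18
  3*Z**3 ↦ 3·1·1·1 = 3
Sum: F(4, 9, 1) = (128) + (-432) + (648) + (72) + (4) + (243) + (-18) + (3) = 648.
Reducing mod 11: 648 ≡ 10 (mod 11).
Since F(a, b, c) ≡ 10 ≠ 0 (mod 11), P does NOT lie on the curve.


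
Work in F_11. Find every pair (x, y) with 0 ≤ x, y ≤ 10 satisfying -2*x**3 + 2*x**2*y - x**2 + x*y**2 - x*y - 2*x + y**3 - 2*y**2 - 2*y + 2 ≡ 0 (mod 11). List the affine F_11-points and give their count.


Affine F_11-points: {(2, 0), (4, 1), (4, 7), (5, 5), (6, 10), (7, 9), (9, 3), (9, 9), (10, 10)}; count = 9.

For each of the 121 pairs (x, y) ∈ F_11², evaluate f(x, y) mod 11. Record the zeros.
  x = 0: [0↦2, 1↦10, 2↦9, 3↦5, 4↦4, 5↦1, 6↦2, 7↦2, 8↦7, 9↦1, 10↦1]  zeros at y ∈ ∅
  x = 1: [0↦8, 1↦7, 2↦10, 3↦1, 4↦8, 5↦4, 6↦6, 7↦9, 8↦8, 9↦9, 10↦7]  zeros at y ∈ ∅
  x = 2: [0↦0, 1↦5, 2↦5, 3↦6, 4↦3, 5↦2, 6↦9, 7↦8, 8↦5, 9↦6, 10↦6]  zeros at y ∈ {0}
  x = 3: [0↦10, 1↦3, 2↦4, 3↦8, 4↦10, 5↦5, 6↦10, 7↦9, 8↦8, 9↦2, 10↦8]  zeros at y ∈ ∅
  x = 4: [0↦4, 1↦0, 2↦6, 3↦6, 4↦6, 5↦1, 6↦8, 7↦0, 8↦5, 9↦7, 10↦1]  zeros at y ∈ {1, 7}
  x = 5: [0↦3, 1↦6, 2↦10, 3↦10, 4↦1, 5↦0, 6↦2, 7↦2, 8↦6, 9↦9, 10↦6]  zeros at y ∈ {5}
  x = 6: [0↦6, 1↦9, 2↦4, 3↦8, 4↦5, 5↦1, 6↦2, 7↦3, 8↦10, 9↦7, 10↦0]  zeros at y ∈ {10}
  x = 7: [0↦1, 1↦8, 2↦9, 3↦10, 4↦6, 5↦3, 6↦7, 7↦2, 8↦5, 9↦0, 10↦4]  zeros at y ∈ {9}
  x = 8: [0↦9, 1↦2, 2↦2, 3↦4, 4↦3, 5↦5, 6↦5, 7↦9, 8↦1, 9↦9, 10↦6]  zeros at y ∈ ∅
  x = 9: [0↦7, 1↦1, 2↦4, 3↦0, 4↦6, 5↦6, 6↦6, 7↦1, 8↦8, 9↦0, 10↦5]  zeros at y ∈ {3, 9}
  x = 10: [0↦5, 1↦4, 2↦3, 3↦8, 4↦3, 5↦5, 6↦9, 7↦10, 8↦3, 9↦5, 10↦0]  zeros at y ∈ {10}
Collecting zeros: affine points = {(2, 0), (4, 1), (4, 7), (5, 5), (6, 10), (7, 9), (9, 3), (9, 9), (10, 10)}.
Total count |C(F_11)_aff| = 9.


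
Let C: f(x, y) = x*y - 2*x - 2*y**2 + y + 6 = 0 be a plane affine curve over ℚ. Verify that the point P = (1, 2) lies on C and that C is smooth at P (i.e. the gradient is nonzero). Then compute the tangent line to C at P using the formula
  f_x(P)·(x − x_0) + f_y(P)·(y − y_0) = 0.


Tangent line at P: 12 - 6*y = 0.

Step 1: f(1, 2) = 0, so P lies on C.
Step 2: partial derivatives
  f_x(x, y) = y - 2, f_y(x, y) = x - 4*y + 1.
  f_x(P) = 0, f_y(P) = -6 (gradient nonzero, so P is smooth).
Step 3: tangent line at P: 0·(x − 1) + -6·(y − 2) = 0.
Expanding: 12 - 6*y = 0.


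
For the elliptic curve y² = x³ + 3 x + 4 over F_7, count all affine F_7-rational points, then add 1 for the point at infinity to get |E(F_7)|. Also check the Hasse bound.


Affine points = {(0, 2), (0, 5), (1, 1), (1, 6), (2, 2), (2, 5), (5, 2), (5, 5), (6, 0)}; affine count = 9; |E(F_7)| = 10.

Discriminant check: Δ ∝ 4a³ + 27b² = 4·3³ + 27·4² = 4·27 + 27·16 ≡ 1 (mod 7). Nonzero ⇒ E is nonsingular.
For each x ∈ F_7, compute rhs = x³ + 3·x + 4 mod 7, then count y ∈ F_7 with y² ≡ rhs.
  x = 0: rhs = 4, matching y values: 2, 5 (2 points).
  x = 1: rhs = 1, matching y values: 1, 6 (2 points).
  x = 2: rhs = 4, matching y values: 2, 5 (2 points).
  x = 3: rhs = 5, matching y values: none (0 points).
  x = 4: rhs = 3, matching y values: none (0 points).
  x = 5: rhs = 4, matching y values: 2, 5 (2 points).
  x = 6: rhs = 0, matching y values: 0 (1 points).
Total affine count: 9.
Full point count |E(F_7)| = 9 + 1 = 10.
Hasse bound: |10 − (7+1)| = |2| = 2 ≤ 2√7 ≈ 5.2915 ✓.


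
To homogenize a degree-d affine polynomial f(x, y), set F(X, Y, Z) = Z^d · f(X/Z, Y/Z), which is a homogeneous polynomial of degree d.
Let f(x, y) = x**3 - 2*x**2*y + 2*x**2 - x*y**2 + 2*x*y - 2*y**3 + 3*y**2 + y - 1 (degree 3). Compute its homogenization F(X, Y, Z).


F(X, Y, Z) = X**3 - 2*X**2*Y + 2*X**2*Z - X*Y**2 + 2*X*Y*Z - 2*Y**3 + 3*Y**2*Z + Y*Z**2 - Z**3

deg(f) = 3.
Substitute x = X/Z, y = Y/Z into f, then multiply by Z^3.
  monomial 1·x^3·y^0 ↦ 1·X^3·Y^0·Z^0.
  monomial -2·x^2·y^1 ↦ -2·X^2·Y^1·Z^0.
  monomial 2·x^2·y^0 ↦ 2·X^2·Y^0·Z^1.
  monomial -1·x^1·y^2 ↦ -1·X^1·Y^2·Z^0.
  monomial 2·x^1·y^1 ↦ 2·X^1·Y^1·Z^1.
  monomial -2·x^0·y^3 ↦ -2·X^0·Y^3·Z^0.
  monomial 3·x^0·y^2 ↦ 3·X^0·Y^2·Z^1.
  monomial 1·x^0·y^1 ↦ 1·X^0·Y^1·Z^2.
  monomial -1·x^0·y^0 ↦ -1·X^0·Y^0·Z^3.
Collecting: F(X, Y, Z) = X**3 - 2*X**2*Y + 2*X**2*Z - X*Y**2 + 2*X*Y*Z - 2*Y**3 + 3*Y**2*Z + Y*Z**2 - Z**3.


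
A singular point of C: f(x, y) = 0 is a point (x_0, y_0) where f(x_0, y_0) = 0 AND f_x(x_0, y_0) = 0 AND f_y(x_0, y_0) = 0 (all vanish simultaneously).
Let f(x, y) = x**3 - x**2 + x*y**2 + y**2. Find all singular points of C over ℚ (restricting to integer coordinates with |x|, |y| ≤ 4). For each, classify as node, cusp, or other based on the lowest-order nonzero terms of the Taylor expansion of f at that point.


Singular points: {(0, 0)}; classification: node.

Compute partial derivatives:
  f_x = 3*x**2 - 2*x + y**2.
  f_y = 2*x*y + 2*y.
Scan x_0 ∈ {−4, ..., 4}. For each x_0, f_y(x_0, y) is a polynomial in y; find its integer roots y ∈ {−4, ..., 4}, then test f_x and f at those candidates.
  x = -4: f_y(-4, y) = -6*y; vanishes at y ∈ {0}. (-4, 0): f_x = 56 ≠ 0.
  x = -3: f_y(-3, y) = -4*y; vanishes at y ∈ {0}. (-3, 0): f_x = 33 ≠ 0.
  x = -2: f_y(-2, y) = -2*y; vanishes at y ∈ {0}. (-2, 0): f_x = 16 ≠ 0.
  x = -1: f_y(-1, y) = 0; vanishes at y ∈ {-4, -3, -2, -1, 0, 1, 2, 3, 4}. (-1, -4): f_x = 21 ≠ 0; (-1, -3): f_x = 14 ≠ 0; (-1, -2): f_x = 9 ≠ 0; (-1, -1): f_x = 6 ≠ 0; (-1, 0): f_x = 5 ≠ 0; (-1, 1): f_x = 6 ≠ 0; (-1, 2): f_x = 9 ≠ 0; (-1, 3): f_x = 14 ≠ 0; (-1, 4): f_x = 21 ≠ 0.
  x = 0: f_y(0, y) = 2*y; vanishes at y ∈ {0}. (0, 0): f_x = 0, f = 0 — SINGULAR.
  x = 1: f_y(1, y) = 4*y; vanishes at y ∈ {0}. (1, 0): f_x = 1 ≠ 0.
  x = 2: f_y(2, y) = 6*y; vanishes at y ∈ {0}. (2, 0): f_x = 8 ≠ 0.
  x = 3: f_y(3, y) = 8*y; vanishes at y ∈ {0}. (3, 0): f_x = 21 ≠ 0.
  x = 4: f_y(4, y) = 10*y; vanishes at y ∈ {0}. (4, 0): f_x = 40 ≠ 0.
Only singular point on the grid: (0, 0).
Classify: substitute x = 0 + u, y = 0 + v and expand: f = u**3 - u**2 + u*v**2 + v**2.
No constant or linear terms (consistent with a singular point). Quadratic part: -u**2 + v**2. Cubic part: u**3 + u*v**2.
The quadratic part v**2 - u**2 = (v − u)(v + u) splits into two distinct linear factors, so there are two distinct tangent lines y − 0 = ±(x − 0) — this is a node (ordinary double point).
Classification: node.


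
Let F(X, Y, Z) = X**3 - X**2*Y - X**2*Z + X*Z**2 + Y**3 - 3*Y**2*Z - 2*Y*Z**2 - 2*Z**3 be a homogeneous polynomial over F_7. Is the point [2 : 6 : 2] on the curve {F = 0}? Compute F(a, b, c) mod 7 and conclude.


F(2,6,2) ≡ 4 (mod 7); P is NOT on the curve.

Evaluate F(2, 6, 2) term-by-term (mod 7).
  X**3 ↦ 1·8·1·1 = 8
  -X**2*Y ↦ -1·4·6·1 = -24
  -X**2*Z ↦ -1·4·1·2 = -8
  X*Z**2 ↦ 1·2·1·4 = 8
  Y**3 ↦ 1·1·216·1 = 216
  -3*Y**2*Z ↦ -3·1·36·2 = -216
  -2*Y*Z**2 ↦ -2·1·6·4 = -48
  -2*Z**3 ↦ -2·1·1·8 = -16
Sum: F(2, 6, 2) = (8) + (-24) + (-8) + (8) + (216) + (-216) + (-48) + (-16) = -80.
Reducing mod 7: -80 ≡ 4 (mod 7).
Since F(a, b, c) ≡ 4 ≠ 0 (mod 7), P does NOT lie on the curve.


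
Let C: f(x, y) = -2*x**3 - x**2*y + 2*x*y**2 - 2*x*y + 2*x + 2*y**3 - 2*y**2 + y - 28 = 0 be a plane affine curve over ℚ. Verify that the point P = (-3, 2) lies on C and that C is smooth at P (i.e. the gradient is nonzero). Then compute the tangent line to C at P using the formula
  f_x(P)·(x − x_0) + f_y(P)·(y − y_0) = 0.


Tangent line at P: -36*x - 10*y - 88 = 0.

Step 1: f(-3, 2) = 0, so P lies on C.
Step 2: partial derivatives
  f_x(x, y) = -6*x**2 - 2*x*y + 2*y**2 - 2*y + 2, f_y(x, y) = -x**2 + 4*x*y - 2*x + 6*y**2 - 4*y + 1.
  f_x(P) = -36, f_y(P) = -10 (gradient nonzero, so P is smooth).
Step 3: tangent line at P: -36·(x − -3) + -10·(y − 2) = 0.
Expanding: -36*x - 10*y - 88 = 0.


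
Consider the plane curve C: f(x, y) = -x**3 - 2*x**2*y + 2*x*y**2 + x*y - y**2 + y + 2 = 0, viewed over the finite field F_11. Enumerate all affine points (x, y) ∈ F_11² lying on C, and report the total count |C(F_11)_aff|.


Affine F_11-points: {(0, 2), (0, 10), (2, 4), (2, 5), (3, 2), (3, 3), (4, 2), (4, 5), (6, 5), (7, 0), (7, 1)}; count = 11.

For each of the 121 pairs (x, y) ∈ F_11², evaluate f(x, y) mod 11. Record the zeros.
  x = 0: [0↦2, 1↦2, 2↦0, 3↦7, 4↦1, 5↦4, 6↦5, 7↦4, 8↦1, 9↦7, 10↦0]  zeros at y ∈ {2, 10}
  x = 1: [0↦1, 1↦2, 2↦5, 3↦10, 4↦6, 5↦4, 6↦4, 7↦6, 8↦10, 9↦5, 10↦2]  zeros at y ∈ ∅
  x = 2: [0↦5, 1↦3, 2↦7, 3↦6, 4↦0, 5↦0, 6↦6, 7↦7, 8↦3, 9↦5, 10↦2]  zeros at y ∈ {4, 5}
  x = 3: [0↦8, 1↦10, 2↦0, 3↦0, 4↦10, 5↦8, 6↦5, 7↦1, 8↦7, 9↦1, 10↦5]  zeros at y ∈ {2, 3}
  x = 4: [0↦4, 1↦6, 2↦0, 3↦8, 4↦8, 5↦0, 6↦6, 7↦4, 8↦5, 9↦9, 10↦5]  zeros at y ∈ {2, 5}
  x = 5: [0↦9, 1↦7, 2↦1, 3↦2, 4↦10, 5↦3, 6↦3, 7↦10, 8↦2, 9↦1, 10↦7]  zeros at y ∈ ∅
  x = 6: [0↦6, 1↦7, 2↦8, 3↦9, 4↦10, 5↦0, 6↦1, 7↦2, 8↦3, 9↦4, 10↦5]  zeros at y ∈ {5}
  x = 7: [0↦0, 1↦0, 2↦4, 3↦1, 4↦2, 5↦7, 6↦5, 7↦7, 8↦2, 9↦1, 10↦4]  zeros at y ∈ {0, 1}
  x = 8: [0↦7, 1↦2, 2↦5, 3↦5, 4↦2, 5↦7, 6↦9, 7↦8, 8↦4, 9↦8, 10↦9]  zeros at y ∈ ∅
  x = 9: [0↦10, 1↦7, 2↦5, 3↦4, 4↦4, 5↦5, 6↦7, 7↦10, 8↦3, 9↦8, 10↦3]  zeros at y ∈ ∅
  x = 10: [0↦3, 1↦9, 2↦9, 3↦3, 4↦2, 5↦6, 6↦4, 7↦7, 8↦4, 9↦6, 10↦2]  zeros at y ∈ ∅
Collecting zeros: affine points = {(0, 2), (0, 10), (2, 4), (2, 5), (3, 2), (3, 3), (4, 2), (4, 5), (6, 5), (7, 0), (7, 1)}.
Total count |C(F_11)_aff| = 11.


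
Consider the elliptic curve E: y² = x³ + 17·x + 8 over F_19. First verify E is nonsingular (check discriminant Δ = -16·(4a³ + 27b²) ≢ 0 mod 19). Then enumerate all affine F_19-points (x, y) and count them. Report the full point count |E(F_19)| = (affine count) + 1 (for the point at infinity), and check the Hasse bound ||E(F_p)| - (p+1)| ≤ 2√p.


Affine points = {(1, 8), (1, 11), (4, 8), (4, 11), (5, 3), (5, 16), (9, 4), (9, 15), (10, 0), (11, 5), (11, 14), (14, 8), (14, 11), (15, 3), (15, 16), (16, 5), (16, 14), (17, 2), (17, 17), (18, 3), (18, 16)}; affine count = 21; |E(F_19)| = 22.

Discriminant check: Δ ∝ 4a³ + 27b² = 4·17³ + 27·8² = 4·4913 + 27·64 ≡ 5 (mod 19). Nonzero ⇒ E is nonsingular.
For each x ∈ F_19, compute rhs = x³ + 17·x + 8 mod 19, then count y ∈ F_19 with y² ≡ rhs.
  x = 0: rhs = 8, matching y values: none (0 points).
  x = 1: rhs = 7, matching y values: 8, 11 (2 points).
  x = 2: rhs = 12, matching y values: none (0 points).
  x = 3: rhs = 10, matching y values: none (0 points).
  x = 4: rhs = 7, matching y values: 8, 11 (2 points).
  x = 5: rhs = 9, matching y values: 3, 16 (2 points).
  x = 6: rhs = 3, matching y values: none (0 points).
  x = 7: rhs = 14, matching y values: none (0 points).
  x = 8: rhs = 10, matching y values: none (0 points).
  x = 9: rhs = 16, matching y values: 4, 15 (2 points).
  x = 10: rhs = 0, matching y values: 0 (1 points).
  x = 11: rhs = 6, matching y values: 5, 14 (2 points).
  x = 12: rhs = 2, matching y values: none (0 points).
  x = 13: rhs = 13, matching y values: none (0 points).
  x = 14: rhs = 7, matching y values: 8, 11 (2 points).
  x = 15: rhs = 9, matching y values: 3, 16 (2 points).
  x = 16: rhs = 6, matching y values: 5, 14 (2 points).
  x = 17: rhs = 4, matching y values: 2, 17 (2 points).
  x = 18: rhs = 9, matching y values: 3, 16 (2 points).
Total affine count: 21.
Full point count |E(F_19)| = 21 + 1 = 22.
Hasse bound: |22 − (19+1)| = |2| = 2 ≤ 2√19 ≈ 8.7178 ✓.


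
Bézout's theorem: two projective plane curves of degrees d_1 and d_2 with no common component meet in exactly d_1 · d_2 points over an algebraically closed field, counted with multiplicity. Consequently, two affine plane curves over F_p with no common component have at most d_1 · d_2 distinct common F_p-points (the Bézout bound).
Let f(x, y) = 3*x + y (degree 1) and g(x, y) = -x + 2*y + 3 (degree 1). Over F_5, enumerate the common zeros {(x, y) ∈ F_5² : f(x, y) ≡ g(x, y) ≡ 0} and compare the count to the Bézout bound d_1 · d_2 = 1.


Common zeros: {(4, 3)}; count = 1; Bézout bound = 1.

deg(f) = 1, deg(g) = 1, so Bézout bound = 1.
Scan x ∈ F_5. For each x, list the y ∈ F_5 with f(x, y) ≡ 0 and those with g(x, y) ≡ 0 (mod 5); the common zeros in that column are the intersection.
  x = 0: f ≡ 0 at y ∈ {0}; g ≡ 0 at y ∈ {1}; common: ∅.
  x = 1: f ≡ 0 at y ∈ {2}; g ≡ 0 at y ∈ {4}; common: ∅.
  x = 2: f ≡ 0 at y ∈ {4}; g ≡ 0 at y ∈ {2}; common: ∅.
  x = 3: f ≡ 0 at y ∈ {1}; g ≡ 0 at y ∈ {0}; common: ∅.
  x = 4: f ≡ 0 at y ∈ {3}; g ≡ 0 at y ∈ {3}; common: {3}.
Collecting: common zeros = {(4, 3)}, so the count is 1.
Comparison with the Bézout bound: 1 ≤ 1 = deg(f)·deg(g), as expected for curves with no common component (the bound is attained).


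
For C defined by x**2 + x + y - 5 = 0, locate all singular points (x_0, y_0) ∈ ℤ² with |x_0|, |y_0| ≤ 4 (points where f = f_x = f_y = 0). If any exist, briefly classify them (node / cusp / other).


No singular points in the scanned grid; C is smooth there.

Compute partial derivatives:
  f_x = 2*x + 1.
  f_y = 1.
f_y = 1 is a nonzero constant, so f_y never vanishes: no point (x, y) can satisfy f = f_x = f_y = 0. In particular no (x, y) ∈ {−4, ..., 4}² is singular; the curve is smooth.


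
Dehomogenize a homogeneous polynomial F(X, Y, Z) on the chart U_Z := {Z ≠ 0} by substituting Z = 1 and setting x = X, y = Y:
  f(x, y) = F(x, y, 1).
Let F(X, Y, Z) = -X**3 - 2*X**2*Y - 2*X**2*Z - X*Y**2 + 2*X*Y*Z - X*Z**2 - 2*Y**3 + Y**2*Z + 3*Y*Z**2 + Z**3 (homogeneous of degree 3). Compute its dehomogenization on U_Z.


f(x, y) = -x**3 - 2*x**2*y - 2*x**2 - x*y**2 + 2*x*y - x - 2*y**3 + y**2 + 3*y + 1

On U_Z we set Z = 1. Each monomial c·X^i·Y^j·Z^k in F becomes c·x^i·y^j·1^k = c·x^i·y^j.
Substituting Z = 1: F(X, Y, 1) = -x**3 - 2*x**2*y - 2*x**2 - x*y**2 + 2*x*y - x - 2*y**3 + y**2 + 3*y + 1.
Note: deg(f) ≤ deg(F) = 3; strict inequality happens when F is divisible by Z (lost terms).


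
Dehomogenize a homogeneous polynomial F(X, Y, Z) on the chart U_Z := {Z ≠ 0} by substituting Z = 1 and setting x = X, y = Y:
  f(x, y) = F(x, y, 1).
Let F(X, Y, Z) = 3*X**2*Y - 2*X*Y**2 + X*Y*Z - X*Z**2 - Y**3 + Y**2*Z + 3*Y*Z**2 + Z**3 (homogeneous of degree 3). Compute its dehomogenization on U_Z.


f(x, y) = 3*x**2*y - 2*x*y**2 + x*y - x - y**3 + y**2 + 3*y + 1

On U_Z we set Z = 1. Each monomial c·X^i·Y^j·Z^k in F becomes c·x^i·y^j·1^k = c·x^i·y^j.
Substituting Z = 1: F(X, Y, 1) = 3*x**2*y - 2*x*y**2 + x*y - x - y**3 + y**2 + 3*y + 1.
Note: deg(f) ≤ deg(F) = 3; strict inequality happens when F is divisible by Z (lost terms).


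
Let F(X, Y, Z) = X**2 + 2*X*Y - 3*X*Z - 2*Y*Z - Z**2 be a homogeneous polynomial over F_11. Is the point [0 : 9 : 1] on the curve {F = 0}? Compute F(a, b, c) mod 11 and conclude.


F(0,9,1) ≡ 3 (mod 11); P is NOT on the curve.

Evaluate F(0, 9, 1) term-by-term (mod 11).
  X**2 ↦ 1·0·1·1 = 0
  2*X*Y ↦ 2·0·9·1 = 0
  -3*X*Z ↦ -3·0·1·1 = 0
  -2*Y*Z ↦ -2·1·9·1 = -18
  -Z**2 ↦ -1·1·1·1 = -1
Sum: F(0, 9, 1) = (0) + (0) + (0) + (-18) + (-1) = -19.
Reducing mod 11: -19 ≡ 3 (mod 11).
Since F(a, b, c) ≡ 3 ≠ 0 (mod 11), P does NOT lie on the curve.


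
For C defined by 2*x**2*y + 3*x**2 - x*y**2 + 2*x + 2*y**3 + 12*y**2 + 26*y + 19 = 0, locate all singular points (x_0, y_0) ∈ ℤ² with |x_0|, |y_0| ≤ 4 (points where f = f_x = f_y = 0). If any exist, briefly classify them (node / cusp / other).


Singular points: {(-1, -2)}; classification: node.

Compute partial derivatives:
  f_x = 4*x*y + 6*x - y**2 + 2.
  f_y = 2*x**2 - 2*x*y + 6*y**2 + 24*y + 26.
Scan x_0 ∈ {−4, ..., 4}. For each x_0, f_y(x_0, y) is a polynomial in y; find its integer roots y ∈ {−4, ..., 4}, then test f_x and f at those candidates.
  x = -4: f_y(-4, y) = 6*y**2 + 32*y + 58; no integer root y with |y| ≤ 4.
  x = -3: f_y(-3, y) = 6*y**2 + 30*y + 44; no integer root y with |y| ≤ 4.
  x = -2: f_y(-2, y) = 6*y**2 + 28*y + 34; no integer root y with |y| ≤ 4.
  x = -1: f_y(-1, y) = 6*y**2 + 26*y + 28; vanishes at y ∈ {-2}. (-1, -2): f_x = 0, f = 0 — SINGULAR.
  x = 0: f_y(0, y) = 6*y**2 + 24*y + 26; no integer root y with |y| ≤ 4.
  x = 1: f_y(1, y) = 6*y**2 + 22*y + 28; no integer root y with |y| ≤ 4.
  x = 2: f_y(2, y) = 6*y**2 + 20*y + 34; no integer root y with |y| ≤ 4.
  x = 3: f_y(3, y) = 6*y**2 + 18*y + 44; no integer root y with |y| ≤ 4.
  x = 4: f_y(4, y) = 6*y**2 + 16*y + 58; no integer root y with |y| ≤ 4.
Only singular point on the grid: (-1, -2).
Classify: substitute x = -1 + u, y = -2 + v and expand: f = 2*u**2*v - u**2 - u*v**2 + 2*v**3 + v**2.
No constant or linear terms (consistent with a singular point). Quadratic part: -u**2 + v**2. Cubic part: 2*u**2*v - u*v**2 + 2*v**3.
The quadratic part v**2 - u**2 = (v − u)(v + u) splits into two distinct linear factors, so there are two distinct tangent lines y − -2 = ±(x − -1) — this is a node (ordinary double point).
Classification: node.


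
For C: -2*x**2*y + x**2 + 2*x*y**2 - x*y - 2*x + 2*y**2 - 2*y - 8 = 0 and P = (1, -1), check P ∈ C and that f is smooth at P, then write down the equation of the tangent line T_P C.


Tangent line at P: 7*x - 13*y - 20 = 0.

Step 1: f(1, -1) = 0, so P lies on C.
Step 2: partial derivatives
  f_x(x, y) = -4*x*y + 2*x + 2*y**2 - y - 2, f_y(x, y) = -2*x**2 + 4*x*y - x + 4*y - 2.
  f_x(P) = 7, f_y(P) = -13 (gradient nonzero, so P is smooth).
Step 3: tangent line at P: 7·(x − 1) + -13·(y − -1) = 0.
Expanding: 7*x - 13*y - 20 = 0.


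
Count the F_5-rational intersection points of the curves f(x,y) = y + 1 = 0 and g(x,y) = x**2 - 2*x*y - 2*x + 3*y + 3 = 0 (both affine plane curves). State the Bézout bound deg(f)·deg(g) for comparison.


Common zeros: {(0, 4)}; count = 1; Bézout bound = 2.

deg(f) = 1, deg(g) = 2, so Bézout bound = 2.
Scan x ∈ F_5. For each x, list the y ∈ F_5 with f(x, y) ≡ 0 and those with g(x, y) ≡ 0 (mod 5); the common zeros in that column are the intersection.
  x = 0: f ≡ 0 at y ∈ {4}; g ≡ 0 at y ∈ {4}; common: {4}.
  x = 1: f ≡ 0 at y ∈ {4}; g ≡ 0 at y ∈ {3}; common: ∅.
  x = 2: f ≡ 0 at y ∈ {4}; g ≡ 0 at y ∈ {3}; common: ∅.
  x = 3: f ≡ 0 at y ∈ {4}; g ≡ 0 at y ∈ {2}; common: ∅.
  x = 4: f ≡ 0 at y ∈ {4}; g ≡ 0 at y ∈ ∅; common: ∅.
Collecting: common zeros = {(0, 4)}, so the count is 1.
Comparison with the Bézout bound: 1 ≤ 2 = deg(f)·deg(g), as expected for curves with no common component (the affine F_5-count falls short of the bound because intersections may lie at infinity, over extension fields, or carry multiplicity).


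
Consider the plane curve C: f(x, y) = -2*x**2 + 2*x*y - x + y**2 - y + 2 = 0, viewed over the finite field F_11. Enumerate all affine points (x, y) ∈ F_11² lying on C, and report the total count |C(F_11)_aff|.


Affine F_11-points: {(0, 5), (0, 7), (1, 3), (1, 7), (4, 6), (4, 9), (7, 3), (7, 6), (10, 5), (10, 9)}; count = 10.

For each of the 121 pairs (x, y) ∈ F_11², evaluate f(x, y) mod 11. Record the zeros.
  x = 0: [0↦2, 1↦2, 2↦4, 3↦8, 4↦3, 5↦0, 6↦10, 7↦0, 8↦3, 9↦8, 10↦4]  zeros at y ∈ {5, 7}
  x = 1: [0↦10, 1↦1, 2↦5, 3↦0, 4↦8, 5↦7, 6↦8, 7↦0, 8↦5, 9↦1, 10↦10]  zeros at y ∈ {3, 7}
  x = 2: [0↦3, 1↦7, 2↦2, 3↦10, 4↦9, 5↦10, 6↦2, 7↦7, 8↦3, 9↦1, 10↦1]  zeros at y ∈ ∅
  x = 3: [0↦3, 1↦9, 2↦6, 3↦5, 4↦6, 5↦9, 6↦3, 7↦10, 8↦8, 9↦8, 10↦10]  zeros at y ∈ ∅
  x = 4: [0↦10, 1↦7, 2↦6, 3↦7, 4↦10, 5↦4, 6↦0, 7↦9, 8↦9, 9↦0, 10↦4]  zeros at y ∈ {6, 9}
  x = 5: [0↦2, 1↦1, 2↦2, 3↦5, 4↦10, 5↦6, 6↦4, 7↦4, 8↦6, 9↦10, 10↦5]  zeros at y ∈ ∅
  x = 6: [0↦1, 1↦2, 2↦5, 3↦10, 4↦6, 5↦4, 6↦4, 7↦6, 8↦10, 9↦5, 10↦2]  zeros at y ∈ ∅
  x = 7: [0↦7, 1↦10, 2↦4, 3↦0, 4↦9, 5↦9, 6↦0, 7↦4, 8↦10, 9↦7, 10↦6]  zeros at y ∈ {3, 6}
  x = 8: [0↦9, 1↦3, 2↦10, 3↦8, 4↦8, 5↦10, 6↦3, 7↦9, 8↦6, 9↦5, 10↦6]  zeros at y ∈ ∅
  x = 9: [0↦7, 1↦3, 2↦1, 3↦1, 4↦3, 5↦7, 6↦2, 7↦10, 8↦9, 9↦10, 10↦2]  zeros at y ∈ ∅
  x = 10: [0↦1, 1↦10, 2↦10, 3↦1, 4↦5, 5↦0, 6↦8, 7↦7, 8↦8, 9↦0, 10↦5]  zeros at y ∈ {5, 9}
Collecting zeros: affine points = {(0, 5), (0, 7), (1, 3), (1, 7), (4, 6), (4, 9), (7, 3), (7, 6), (10, 5), (10, 9)}.
Total count |C(F_11)_aff| = 10.
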